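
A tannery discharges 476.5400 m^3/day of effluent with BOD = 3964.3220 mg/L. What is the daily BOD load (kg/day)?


Formula: BOD_load = volume * conc / 1000
Substituting: BOD_load = 476.5400 * 3964.3220 / 1000
Result: 1889.1580 kg/day


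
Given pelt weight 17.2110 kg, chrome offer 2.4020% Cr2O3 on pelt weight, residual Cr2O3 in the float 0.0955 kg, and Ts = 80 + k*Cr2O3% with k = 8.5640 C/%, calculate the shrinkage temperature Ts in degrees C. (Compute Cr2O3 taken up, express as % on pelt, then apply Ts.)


Offered = pelt * offer_pct / 100 = 17.2110 * 2.4020 / 100 = 0.4134 kg
Uptake = offered - residual = 0.4134 - 0.0955 = 0.3179 kg
Cr2O3% on pelt = uptake / pelt * 100 = 0.3179 / 17.2110 * 100 = 1.8471 %
Ts = 80 + k * Cr2O3% = 80 + 8.5640 * 1.8471 = 95.8188 C


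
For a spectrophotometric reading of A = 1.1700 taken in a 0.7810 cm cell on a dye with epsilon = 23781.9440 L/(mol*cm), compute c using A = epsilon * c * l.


Formula: c = A / (epsilon * l)
Substituting: c = 1.1700 / (23781.9440 * 0.7810)
Result: 6.2992e-05 mol/L


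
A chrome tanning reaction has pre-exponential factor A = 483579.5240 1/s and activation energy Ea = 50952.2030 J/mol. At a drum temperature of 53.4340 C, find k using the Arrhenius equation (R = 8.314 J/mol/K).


T_K = T_C + 273.15 = 53.4340 + 273.15 = 326.5840 K
exponent = -Ea / (R * T_K) = -50952.2030 / (8.314 * 326.5840) = -18.7654
k = A * exp(exponent) = 483579.5240 * exp(-18.7654) = 0.00342574 1/s


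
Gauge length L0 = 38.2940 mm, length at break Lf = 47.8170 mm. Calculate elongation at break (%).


Formula: Elongation = (Lf - L0) / L0 * 100
Substituting: Elongation = (47.8170 - 38.2940) / 38.2940 * 100
Result: 24.8681 %


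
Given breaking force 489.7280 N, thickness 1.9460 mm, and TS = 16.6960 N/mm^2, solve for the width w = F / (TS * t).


Formula: w = F / (TS * t)
Substituting: w = 489.7280 / (16.6960 * 1.9460)
Result: 15.0730 mm


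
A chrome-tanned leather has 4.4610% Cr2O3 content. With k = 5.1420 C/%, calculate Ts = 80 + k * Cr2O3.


Formula: Ts = 80 + k * Cr2O3
Substituting: Ts = 80 + 5.1420 * 4.4610
Result: 102.9385 C


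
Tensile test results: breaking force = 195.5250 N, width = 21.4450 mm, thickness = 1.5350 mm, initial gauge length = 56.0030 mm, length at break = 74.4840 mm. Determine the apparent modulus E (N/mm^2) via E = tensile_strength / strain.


TS = F / (w * t) = 195.5250 / (21.4450 * 1.5350) = 5.9397 N/mm^2
strain = (Lf - L0) / L0 = (74.4840 - 56.0030) / 56.0030 = 0.3300
E = TS / strain = 5.9397 / 0.3300 = 17.9992 N/mm^2


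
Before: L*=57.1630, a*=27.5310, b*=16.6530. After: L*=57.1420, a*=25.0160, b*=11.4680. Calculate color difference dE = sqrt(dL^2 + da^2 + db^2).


dL = -0.021, da = -2.5150, db = -5.1850
dE = sqrt((-0.021)^2 + (-2.5150)^2 + (-5.1850)^2) = 5.7628


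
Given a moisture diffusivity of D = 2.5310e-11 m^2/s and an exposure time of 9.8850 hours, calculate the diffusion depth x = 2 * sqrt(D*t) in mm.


t = 9.8850 hr * 3600 = 35586.0000 s
D * t = 2.5310e-11 * 35586.0000 = 9.0068e-07
x = 2 * sqrt(D*t) = 2 * sqrt(9.0068e-07) = 0.00189808 m = 1.8981 mm


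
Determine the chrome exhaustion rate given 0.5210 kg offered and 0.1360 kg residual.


Formula: Uptake = (offered - residual) / offered * 100
Substituting: Uptake = (0.5210 - 0.1360) / 0.5210 * 100
Result: 73.8964 %


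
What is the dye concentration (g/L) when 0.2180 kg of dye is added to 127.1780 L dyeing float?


Formula: Conc = dye_mass(kg) / volume(L) * 1000
Substituting: Conc = 0.2180 / 127.1780 * 1000
Result: 1.7141 g/L


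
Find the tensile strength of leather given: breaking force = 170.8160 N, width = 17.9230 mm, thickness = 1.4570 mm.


Formula: TS = force / (width * thickness)
Substituting: TS = 170.8160 / (17.9230 * 1.4570)
Result: 6.5412 N/mm^2


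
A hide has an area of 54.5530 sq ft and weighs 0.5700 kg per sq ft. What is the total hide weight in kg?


Formula: Weight = area * weight_per_sqft
Substituting: Weight = 54.5530 * 0.5700
Result: 31.0952 kg


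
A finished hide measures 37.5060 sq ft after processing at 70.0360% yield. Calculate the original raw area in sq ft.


Formula: raw = finished * 100 / yield
Substituting: raw = 37.5060 * 100 / 70.0360
Result: 53.5525 sq ft


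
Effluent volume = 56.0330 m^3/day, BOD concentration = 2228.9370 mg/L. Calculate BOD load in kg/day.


Formula: BOD_load = volume * conc / 1000
Substituting: BOD_load = 56.0330 * 2228.9370 / 1000
Result: 124.8940 kg/day


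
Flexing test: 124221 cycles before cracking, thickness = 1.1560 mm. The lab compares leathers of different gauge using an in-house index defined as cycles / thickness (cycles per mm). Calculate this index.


Formula: Index = cycles / thickness
Substituting: Index = 124221 / 1.1560
Result: 107457.6125 cycles/mm


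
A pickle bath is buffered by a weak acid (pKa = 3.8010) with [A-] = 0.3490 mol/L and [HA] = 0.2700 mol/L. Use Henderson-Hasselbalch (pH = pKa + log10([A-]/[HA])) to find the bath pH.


ratio = [A-] / [HA] = 0.3490 / 0.2700 = 1.2926
log10(ratio) = 0.1115
pH = pKa + log10(ratio) = 3.8010 + 0.1115 = 3.9125


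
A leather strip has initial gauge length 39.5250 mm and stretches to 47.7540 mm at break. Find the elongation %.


Formula: Elongation = (Lf - L0) / L0 * 100
Substituting: Elongation = (47.7540 - 39.5250) / 39.5250 * 100
Result: 20.8197 %


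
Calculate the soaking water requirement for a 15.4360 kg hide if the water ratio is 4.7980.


Formula: Water = hide_weight * ratio
Substituting: Water = 15.4360 * 4.7980
Result: 74.0619 kg


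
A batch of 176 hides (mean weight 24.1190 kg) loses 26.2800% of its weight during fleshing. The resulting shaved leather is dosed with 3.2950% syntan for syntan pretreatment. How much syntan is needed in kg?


Total_raw = N * avg_wt = 176 * 24.1190 = 4244.9440 kg
Substrate = Total_raw * (1 - loss/100) = 4244.9440 * (1 - 26.2800/100) = 3129.3727 kg
Syntan = Substrate * pct / 100 = 3129.3727 * 3.2950 / 100 = 103.1128 kg


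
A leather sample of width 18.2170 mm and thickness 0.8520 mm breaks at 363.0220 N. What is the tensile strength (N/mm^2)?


Formula: TS = force / (width * thickness)
Substituting: TS = 363.0220 / (18.2170 * 0.8520)
Result: 23.3893 N/mm^2


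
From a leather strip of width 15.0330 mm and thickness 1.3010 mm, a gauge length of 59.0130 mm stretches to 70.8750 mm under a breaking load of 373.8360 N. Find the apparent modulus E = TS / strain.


TS = F / (w * t) = 373.8360 / (15.0330 * 1.3010) = 19.1143 N/mm^2
strain = (Lf - L0) / L0 = (70.8750 - 59.0130) / 59.0130 = 0.2010
E = TS / strain = 19.1143 / 0.2010 = 95.0929 N/mm^2


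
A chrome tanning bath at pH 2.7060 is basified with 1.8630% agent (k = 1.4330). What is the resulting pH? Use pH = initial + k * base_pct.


Formula: pH_final = pH_initial + k * base_pct
Substituting: pH_final = 2.7060 + 1.4330 * 1.8630
Result: 5.3757


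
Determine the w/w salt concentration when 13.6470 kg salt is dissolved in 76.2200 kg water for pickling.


Formula: Conc = salt / (water + salt) * 100
Substituting: Conc = 13.6470 / (76.2200 + 13.6470) * 100
Result: 15.1858 %


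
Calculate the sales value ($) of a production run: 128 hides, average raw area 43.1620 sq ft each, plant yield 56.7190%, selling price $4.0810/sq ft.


Raw_total = N * avg_area = 128 * 43.1620 = 5524.7360 sq ft
Finished = Raw_total * yield / 100 = 5524.7360 * 56.7190 / 100 = 3133.5750 sq ft
Value = Finished * price = 3133.5750 * 4.0810 = 12788.1196 $


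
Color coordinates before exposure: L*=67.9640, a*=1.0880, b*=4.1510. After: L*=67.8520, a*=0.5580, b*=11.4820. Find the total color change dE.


dL = -0.1120, da = -0.5300, db = 7.3310
dE = sqrt((-0.1120)^2 + (-0.5300)^2 + 7.3310^2) = 7.3510


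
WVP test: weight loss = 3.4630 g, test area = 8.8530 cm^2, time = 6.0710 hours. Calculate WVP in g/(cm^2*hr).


Formula: WVP = loss / (area * time)
Substituting: WVP = 3.4630 / (8.8530 * 6.0710)
Result: 0.064432 g/(cm^2*hr)


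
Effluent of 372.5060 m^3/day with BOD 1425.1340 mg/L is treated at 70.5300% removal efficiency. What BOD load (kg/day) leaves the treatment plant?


Load_in = volume * conc / 1000 = 372.5060 * 1425.1340 / 1000 = 530.8710 kg/day
Removed = Load_in * eff / 100 = 530.8710 * 70.5300 / 100 = 374.4233 kg/day
Load_out = Load_in - Removed = 530.8710 - 374.4233 = 156.4477 kg/day


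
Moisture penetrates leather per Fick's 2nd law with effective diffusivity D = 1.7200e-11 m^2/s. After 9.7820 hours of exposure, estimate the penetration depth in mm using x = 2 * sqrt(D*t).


t = 9.7820 hr * 3600 = 35215.2000 s
D * t = 1.7200e-11 * 35215.2000 = 6.0570e-07
x = 2 * sqrt(D*t) = 2 * sqrt(6.0570e-07) = 0.00155654 m = 1.5565 mm


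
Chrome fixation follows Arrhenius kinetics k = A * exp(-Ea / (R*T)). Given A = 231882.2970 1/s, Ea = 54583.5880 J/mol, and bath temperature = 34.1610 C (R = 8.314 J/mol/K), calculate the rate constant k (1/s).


T_K = T_C + 273.15 = 34.1610 + 273.15 = 307.3110 K
exponent = -Ea / (R * T_K) = -54583.5880 / (8.314 * 307.3110) = -21.3636
k = A * exp(exponent) = 231882.2970 * exp(-21.3636) = 1.2223e-04 1/s


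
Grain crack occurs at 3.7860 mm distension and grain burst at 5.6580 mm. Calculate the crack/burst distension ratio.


Formula: Ratio = crack / burst
Substituting: Ratio = 3.7860 / 5.6580
Result: 0.6691


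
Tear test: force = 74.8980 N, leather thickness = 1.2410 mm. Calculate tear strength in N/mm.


Formula: Tear strength = force / thickness
Substituting: Tear strength = 74.8980 / 1.2410
Result: 60.3529 N/mm


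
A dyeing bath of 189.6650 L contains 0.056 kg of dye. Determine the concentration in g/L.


Formula: Conc = dye_mass(kg) / volume(L) * 1000
Substituting: Conc = 0.056 / 189.6650 * 1000
Result: 0.2953 g/L


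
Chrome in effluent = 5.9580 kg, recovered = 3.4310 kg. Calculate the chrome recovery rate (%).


Formula: Recovery = recovered / input * 100
Substituting: Recovery = 3.4310 / 5.9580 * 100
Result: 57.5864 %


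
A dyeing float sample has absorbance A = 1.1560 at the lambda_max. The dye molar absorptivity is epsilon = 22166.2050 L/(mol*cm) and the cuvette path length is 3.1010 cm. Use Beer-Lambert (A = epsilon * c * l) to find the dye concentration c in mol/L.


Formula: c = A / (epsilon * l)
Substituting: c = 1.1560 / (22166.2050 * 3.1010)
Result: 1.6818e-05 mol/L


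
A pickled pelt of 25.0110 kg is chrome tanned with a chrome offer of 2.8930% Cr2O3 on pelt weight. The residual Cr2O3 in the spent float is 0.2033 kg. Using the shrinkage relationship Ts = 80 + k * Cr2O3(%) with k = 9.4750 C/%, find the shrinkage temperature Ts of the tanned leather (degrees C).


Offered = pelt * offer_pct / 100 = 25.0110 * 2.8930 / 100 = 0.7236 kg
Uptake = offered - residual = 0.7236 - 0.2033 = 0.5203 kg
Cr2O3% on pelt = uptake / pelt * 100 = 0.5203 / 25.0110 * 100 = 2.0802 %
Ts = 80 + k * Cr2O3% = 80 + 9.4750 * 2.0802 = 99.7095 C


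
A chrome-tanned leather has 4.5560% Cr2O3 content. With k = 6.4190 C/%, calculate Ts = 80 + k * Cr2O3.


Formula: Ts = 80 + k * Cr2O3
Substituting: Ts = 80 + 6.4190 * 4.5560
Result: 109.2450 C


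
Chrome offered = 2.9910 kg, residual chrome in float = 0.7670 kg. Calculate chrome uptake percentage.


Formula: Uptake = (offered - residual) / offered * 100
Substituting: Uptake = (2.9910 - 0.7670) / 2.9910 * 100
Result: 74.3564 %


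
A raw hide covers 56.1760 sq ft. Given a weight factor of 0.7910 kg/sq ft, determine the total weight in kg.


Formula: Weight = area * weight_per_sqft
Substituting: Weight = 56.1760 * 0.7910
Result: 44.4352 kg


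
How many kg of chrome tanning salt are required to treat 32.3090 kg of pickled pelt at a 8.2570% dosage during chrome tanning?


Formula: Chrome = substrate * pct / 100
Substituting: Chrome = 32.3090 * 8.2570 / 100
Result: 2.6678 kg


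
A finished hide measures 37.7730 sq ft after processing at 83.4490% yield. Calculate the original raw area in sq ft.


Formula: raw = finished * 100 / yield
Substituting: raw = 37.7730 * 100 / 83.4490
Result: 45.2648 sq ft


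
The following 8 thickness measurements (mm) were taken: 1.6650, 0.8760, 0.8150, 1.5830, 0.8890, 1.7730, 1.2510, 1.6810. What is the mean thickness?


Formula: Average = sum / n
Substituting: Average = 10.5330 / 8
Result: 1.3166 mm


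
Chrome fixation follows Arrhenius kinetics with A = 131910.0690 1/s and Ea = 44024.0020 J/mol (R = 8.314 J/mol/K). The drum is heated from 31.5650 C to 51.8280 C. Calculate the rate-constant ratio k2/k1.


T1 = 31.5650 + 273.15 = 304.7150 K; T2 = 51.8280 + 273.15 = 324.9780 K
k1 = A * exp(-Ea/(R*T1)) = 131910.0690 * exp(-44024.0020/(8.314*304.7150)) = 0.00374416 1/s
k2 = A * exp(-Ea/(R*T2)) = 131910.0690 * exp(-44024.0020/(8.314*324.9780)) = 0.0110642 1/s
k2/k1 = 0.0110642 / 0.00374416 = 2.9551


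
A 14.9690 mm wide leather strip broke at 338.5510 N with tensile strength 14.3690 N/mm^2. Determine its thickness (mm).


Formula: t = F / (TS * w)
Substituting: t = 338.5510 / (14.3690 * 14.9690)
Result: 1.5740 mm


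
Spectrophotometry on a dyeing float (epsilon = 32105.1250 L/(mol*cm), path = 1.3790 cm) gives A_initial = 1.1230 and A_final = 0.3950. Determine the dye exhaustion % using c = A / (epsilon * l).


c_initial = A_i / (epsilon * l) = 1.1230 / (32105.1250 * 1.3790) = 2.5365e-05 mol/L
c_final = A_f / (epsilon * l) = 0.3950 / (32105.1250 * 1.3790) = 8.9219e-06 mol/L
Exhaustion = (c_initial - c_final) / c_initial * 100 = (2.5365e-05 - 8.9219e-06) / 2.5365e-05 * 100 = 64.8264 %


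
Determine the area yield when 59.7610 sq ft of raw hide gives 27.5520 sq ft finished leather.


Formula: Yield = finished / raw * 100
Substituting: Yield = 27.5520 / 59.7610 * 100
Result: 46.1036 %


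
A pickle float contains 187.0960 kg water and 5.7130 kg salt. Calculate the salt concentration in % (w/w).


Formula: Conc = salt / (water + salt) * 100
Substituting: Conc = 5.7130 / (187.0960 + 5.7130) * 100
Result: 2.9630 %


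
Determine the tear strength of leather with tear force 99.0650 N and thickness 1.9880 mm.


Formula: Tear strength = force / thickness
Substituting: Tear strength = 99.0650 / 1.9880
Result: 49.8315 N/mm


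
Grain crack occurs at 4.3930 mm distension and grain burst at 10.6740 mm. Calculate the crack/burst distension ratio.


Formula: Ratio = crack / burst
Substituting: Ratio = 4.3930 / 10.6740
Result: 0.4116


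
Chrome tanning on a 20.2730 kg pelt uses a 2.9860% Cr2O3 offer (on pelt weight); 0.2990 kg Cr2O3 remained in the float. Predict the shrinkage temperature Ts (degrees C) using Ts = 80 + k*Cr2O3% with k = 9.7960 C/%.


Offered = pelt * offer_pct / 100 = 20.2730 * 2.9860 / 100 = 0.6054 kg
Uptake = offered - residual = 0.6054 - 0.2990 = 0.3064 kg
Cr2O3% on pelt = uptake / pelt * 100 = 0.3064 / 20.2730 * 100 = 1.5111 %
Ts = 80 + k * Cr2O3% = 80 + 9.7960 * 1.5111 = 94.8030 C


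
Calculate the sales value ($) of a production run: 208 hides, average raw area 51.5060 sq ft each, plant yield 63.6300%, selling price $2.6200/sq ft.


Raw_total = N * avg_area = 208 * 51.5060 = 10713.2480 sq ft
Finished = Raw_total * yield / 100 = 10713.2480 * 63.6300 / 100 = 6816.8397 sq ft
Value = Finished * price = 6816.8397 * 2.6200 = 17860.1200 $


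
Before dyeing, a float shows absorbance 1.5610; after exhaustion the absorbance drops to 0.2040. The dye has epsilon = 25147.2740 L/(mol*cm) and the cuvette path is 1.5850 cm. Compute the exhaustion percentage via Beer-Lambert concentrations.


c_initial = A_i / (epsilon * l) = 1.5610 / (25147.2740 * 1.5850) = 3.9164e-05 mol/L
c_final = A_f / (epsilon * l) = 0.2040 / (25147.2740 * 1.5850) = 5.1181e-06 mol/L
Exhaustion = (c_initial - c_final) / c_initial * 100 = (3.9164e-05 - 5.1181e-06) / 3.9164e-05 * 100 = 86.9315 %


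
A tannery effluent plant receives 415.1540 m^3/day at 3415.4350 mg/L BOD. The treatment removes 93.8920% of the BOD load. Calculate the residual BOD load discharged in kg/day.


Load_in = volume * conc / 1000 = 415.1540 * 3415.4350 / 1000 = 1417.9315 kg/day
Removed = Load_in * eff / 100 = 1417.9315 * 93.8920 / 100 = 1331.3242 kg/day
Load_out = Load_in - Removed = 1417.9315 - 1331.3242 = 86.6073 kg/day


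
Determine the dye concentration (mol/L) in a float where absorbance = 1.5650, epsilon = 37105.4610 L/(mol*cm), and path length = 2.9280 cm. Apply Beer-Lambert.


Formula: c = A / (epsilon * l)
Substituting: c = 1.5650 / (37105.4610 * 2.9280)
Result: 1.4405e-05 mol/L


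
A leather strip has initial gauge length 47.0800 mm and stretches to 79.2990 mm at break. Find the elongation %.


Formula: Elongation = (Lf - L0) / L0 * 100
Substituting: Elongation = (79.2990 - 47.0800) / 47.0800 * 100
Result: 68.4346 %


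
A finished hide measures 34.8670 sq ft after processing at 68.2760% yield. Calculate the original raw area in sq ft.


Formula: raw = finished * 100 / yield
Substituting: raw = 34.8670 * 100 / 68.2760
Result: 51.0677 sq ft


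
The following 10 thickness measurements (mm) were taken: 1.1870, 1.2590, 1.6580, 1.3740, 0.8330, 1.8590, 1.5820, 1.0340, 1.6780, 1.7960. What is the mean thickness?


Formula: Average = sum / n
Substituting: Average = 14.2600 / 10
Result: 1.4260 mm


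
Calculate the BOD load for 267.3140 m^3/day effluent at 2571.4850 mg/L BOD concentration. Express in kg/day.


Formula: BOD_load = volume * conc / 1000
Substituting: BOD_load = 267.3140 * 2571.4850 / 1000
Result: 687.3939 kg/day


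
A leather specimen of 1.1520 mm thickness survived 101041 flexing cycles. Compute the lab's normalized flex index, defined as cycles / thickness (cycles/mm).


Formula: Index = cycles / thickness
Substituting: Index = 101041 / 1.1520
Result: 87709.2014 cycles/mm


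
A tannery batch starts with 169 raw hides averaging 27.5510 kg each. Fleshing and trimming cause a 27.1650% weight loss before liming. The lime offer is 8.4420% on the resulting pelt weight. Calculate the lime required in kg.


Total_raw = N * avg_wt = 169 * 27.5510 = 4656.1190 kg
Substrate = Total_raw * (1 - loss/100) = 4656.1190 * (1 - 27.1650/100) = 3391.2843 kg
Lime = Substrate * pct / 100 = 3391.2843 * 8.4420 / 100 = 286.2922 kg


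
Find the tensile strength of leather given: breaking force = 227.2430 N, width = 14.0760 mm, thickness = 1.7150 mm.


Formula: TS = force / (width * thickness)
Substituting: TS = 227.2430 / (14.0760 * 1.7150)
Result: 9.4134 N/mm^2


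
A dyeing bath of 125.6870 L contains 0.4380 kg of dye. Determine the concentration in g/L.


Formula: Conc = dye_mass(kg) / volume(L) * 1000
Substituting: Conc = 0.4380 / 125.6870 * 1000
Result: 3.4848 g/L


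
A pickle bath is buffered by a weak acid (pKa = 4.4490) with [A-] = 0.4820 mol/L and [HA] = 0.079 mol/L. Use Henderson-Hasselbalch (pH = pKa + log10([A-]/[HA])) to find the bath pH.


ratio = [A-] / [HA] = 0.4820 / 0.079 = 6.1013
log10(ratio) = 0.7854
pH = pKa + log10(ratio) = 4.4490 + 0.7854 = 5.2344


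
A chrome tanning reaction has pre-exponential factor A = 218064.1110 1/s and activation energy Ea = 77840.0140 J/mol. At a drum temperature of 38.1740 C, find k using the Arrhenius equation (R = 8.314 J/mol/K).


T_K = T_C + 273.15 = 38.1740 + 273.15 = 311.3240 K
exponent = -Ea / (R * T_K) = -77840.0140 / (8.314 * 311.3240) = -30.0732
k = A * exp(exponent) = 218064.1110 * exp(-30.0732) = 1.8964e-08 1/s


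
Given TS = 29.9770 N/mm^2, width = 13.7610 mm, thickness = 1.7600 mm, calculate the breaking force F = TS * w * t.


Formula: F = TS * w * t
Substituting: F = 29.9770 * 13.7610 * 1.7600
Result: 726.0238 N


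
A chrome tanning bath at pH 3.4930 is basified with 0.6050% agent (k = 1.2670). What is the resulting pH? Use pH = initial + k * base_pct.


Formula: pH_final = pH_initial + k * base_pct
Substituting: pH_final = 3.4930 + 1.2670 * 0.6050
Result: 4.2595


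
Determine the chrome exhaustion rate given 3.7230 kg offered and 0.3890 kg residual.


Formula: Uptake = (offered - residual) / offered * 100
Substituting: Uptake = (3.7230 - 0.3890) / 3.7230 * 100
Result: 89.5514 %


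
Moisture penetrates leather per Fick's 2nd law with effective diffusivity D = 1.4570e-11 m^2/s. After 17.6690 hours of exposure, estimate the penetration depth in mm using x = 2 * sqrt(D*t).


t = 17.6690 hr * 3600 = 63608.4000 s
D * t = 1.4570e-11 * 63608.4000 = 9.2677e-07
x = 2 * sqrt(D*t) = 2 * sqrt(9.2677e-07) = 0.00192538 m = 1.9254 mm


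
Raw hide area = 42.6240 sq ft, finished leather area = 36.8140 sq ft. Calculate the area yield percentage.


Formula: Yield = finished / raw * 100
Substituting: Yield = 36.8140 / 42.6240 * 100
Result: 86.3692 %


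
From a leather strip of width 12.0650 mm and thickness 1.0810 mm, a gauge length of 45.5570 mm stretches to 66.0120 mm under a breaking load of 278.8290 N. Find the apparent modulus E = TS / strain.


TS = F / (w * t) = 278.8290 / (12.0650 * 1.0810) = 21.3789 N/mm^2
strain = (Lf - L0) / L0 = (66.0120 - 45.5570) / 45.5570 = 0.4490
E = TS / strain = 21.3789 / 0.4490 = 47.6146 N/mm^2


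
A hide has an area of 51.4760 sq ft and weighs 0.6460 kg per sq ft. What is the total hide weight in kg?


Formula: Weight = area * weight_per_sqft
Substituting: Weight = 51.4760 * 0.6460
Result: 33.2535 kg


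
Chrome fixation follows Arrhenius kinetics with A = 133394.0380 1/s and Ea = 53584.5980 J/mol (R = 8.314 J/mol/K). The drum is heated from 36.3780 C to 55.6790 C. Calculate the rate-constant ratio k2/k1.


T1 = 36.3780 + 273.15 = 309.5280 K; T2 = 55.6790 + 273.15 = 328.8290 K
k1 = A * exp(-Ea/(R*T1)) = 133394.0380 * exp(-53584.5980/(8.314*309.5280)) = 1.2081e-04 1/s
k2 = A * exp(-Ea/(R*T2)) = 133394.0380 * exp(-53584.5980/(8.314*328.8290)) = 4.1010e-04 1/s
k2/k1 = 4.1010e-04 / 1.2081e-04 = 3.3946


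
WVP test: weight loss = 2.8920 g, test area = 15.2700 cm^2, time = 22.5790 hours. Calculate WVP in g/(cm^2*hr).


Formula: WVP = loss / (area * time)
Substituting: WVP = 2.8920 / (15.2700 * 22.5790)
Result: 0.00838793 g/(cm^2*hr)


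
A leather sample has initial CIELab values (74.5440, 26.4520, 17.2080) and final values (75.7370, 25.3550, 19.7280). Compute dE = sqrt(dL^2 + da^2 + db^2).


dL = 1.1930, da = -1.0970, db = 2.5200
dE = sqrt(1.1930^2 + (-1.0970)^2 + 2.5200^2) = 2.9962


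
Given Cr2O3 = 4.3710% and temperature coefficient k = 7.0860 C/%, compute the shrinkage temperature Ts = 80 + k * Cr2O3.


Formula: Ts = 80 + k * Cr2O3
Substituting: Ts = 80 + 7.0860 * 4.3710
Result: 110.9729 C


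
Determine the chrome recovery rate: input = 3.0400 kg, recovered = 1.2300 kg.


Formula: Recovery = recovered / input * 100
Substituting: Recovery = 1.2300 / 3.0400 * 100
Result: 40.4605 %


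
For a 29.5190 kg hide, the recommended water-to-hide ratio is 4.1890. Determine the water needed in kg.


Formula: Water = hide_weight * ratio
Substituting: Water = 29.5190 * 4.1890
Result: 123.6551 kg


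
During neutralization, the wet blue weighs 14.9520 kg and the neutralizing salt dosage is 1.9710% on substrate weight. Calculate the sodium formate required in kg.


Formula: Neutralizer = substrate * pct / 100
Substituting: Neutralizer = 14.9520 * 1.9710 / 100
Result: 0.2947 kg


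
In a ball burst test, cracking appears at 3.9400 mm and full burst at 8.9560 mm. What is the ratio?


Formula: Ratio = crack / burst
Substituting: Ratio = 3.9400 / 8.9560
Result: 0.4399


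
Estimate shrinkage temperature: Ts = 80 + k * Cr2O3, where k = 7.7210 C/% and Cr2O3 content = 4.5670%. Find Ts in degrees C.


Formula: Ts = 80 + k * Cr2O3
Substituting: Ts = 80 + 7.7210 * 4.5670
Result: 115.2618 C


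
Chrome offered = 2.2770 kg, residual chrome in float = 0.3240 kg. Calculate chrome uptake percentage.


Formula: Uptake = (offered - residual) / offered * 100
Substituting: Uptake = (2.2770 - 0.3240) / 2.2770 * 100
Result: 85.7708 %


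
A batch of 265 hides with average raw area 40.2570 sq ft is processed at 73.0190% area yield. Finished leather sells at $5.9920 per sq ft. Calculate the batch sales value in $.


Raw_total = N * avg_area = 265 * 40.2570 = 10668.1050 sq ft
Finished = Raw_total * yield / 100 = 10668.1050 * 73.0190 / 100 = 7789.7436 sq ft
Value = Finished * price = 7789.7436 * 5.9920 = 46676.1436 $


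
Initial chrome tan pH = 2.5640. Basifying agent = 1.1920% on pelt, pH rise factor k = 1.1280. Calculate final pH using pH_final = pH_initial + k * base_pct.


Formula: pH_final = pH_initial + k * base_pct
Substituting: pH_final = 2.5640 + 1.1280 * 1.1920
Result: 3.9086


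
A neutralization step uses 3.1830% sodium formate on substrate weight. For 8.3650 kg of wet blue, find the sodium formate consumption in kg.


Formula: Neutralizer = substrate * pct / 100
Substituting: Neutralizer = 8.3650 * 3.1830 / 100
Result: 0.2663 kg


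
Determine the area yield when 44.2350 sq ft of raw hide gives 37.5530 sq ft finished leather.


Formula: Yield = finished / raw * 100
Substituting: Yield = 37.5530 / 44.2350 * 100
Result: 84.8943 %


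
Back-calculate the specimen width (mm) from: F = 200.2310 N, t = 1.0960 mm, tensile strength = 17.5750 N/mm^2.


Formula: w = F / (TS * t)
Substituting: w = 200.2310 / (17.5750 * 1.0960)
Result: 10.3950 mm


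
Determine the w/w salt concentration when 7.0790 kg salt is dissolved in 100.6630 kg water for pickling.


Formula: Conc = salt / (water + salt) * 100
Substituting: Conc = 7.0790 / (100.6630 + 7.0790) * 100
Result: 6.5703 %


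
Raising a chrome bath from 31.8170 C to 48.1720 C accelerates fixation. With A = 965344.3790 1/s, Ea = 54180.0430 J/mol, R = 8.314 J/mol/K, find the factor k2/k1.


T1 = 31.8170 + 273.15 = 304.9670 K; T2 = 48.1720 + 273.15 = 321.3220 K
k1 = A * exp(-Ea/(R*T1)) = 965344.3790 * exp(-54180.0430/(8.314*304.9670)) = 5.0630e-04 1/s
k2 = A * exp(-Ea/(R*T2)) = 965344.3790 * exp(-54180.0430/(8.314*321.3220)) = 0.00150233 1/s
k2/k1 = 0.00150233 / 5.0630e-04 = 2.9673


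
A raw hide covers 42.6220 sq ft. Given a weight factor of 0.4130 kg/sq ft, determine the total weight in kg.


Formula: Weight = area * weight_per_sqft
Substituting: Weight = 42.6220 * 0.4130
Result: 17.6029 kg


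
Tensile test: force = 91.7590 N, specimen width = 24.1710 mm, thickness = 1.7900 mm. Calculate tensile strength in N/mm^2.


Formula: TS = force / (width * thickness)
Substituting: TS = 91.7590 / (24.1710 * 1.7900)
Result: 2.1208 N/mm^2


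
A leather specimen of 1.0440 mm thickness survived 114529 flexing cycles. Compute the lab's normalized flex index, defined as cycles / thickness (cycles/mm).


Formula: Index = cycles / thickness
Substituting: Index = 114529 / 1.0440
Result: 109702.1073 cycles/mm


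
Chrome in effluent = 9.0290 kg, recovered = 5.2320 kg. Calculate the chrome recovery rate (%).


Formula: Recovery = recovered / input * 100
Substituting: Recovery = 5.2320 / 9.0290 * 100
Result: 57.9466 %


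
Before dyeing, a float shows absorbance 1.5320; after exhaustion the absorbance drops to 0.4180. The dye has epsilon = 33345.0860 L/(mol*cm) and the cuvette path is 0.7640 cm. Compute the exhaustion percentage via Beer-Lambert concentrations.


c_initial = A_i / (epsilon * l) = 1.5320 / (33345.0860 * 0.7640) = 6.0136e-05 mol/L
c_final = A_f / (epsilon * l) = 0.4180 / (33345.0860 * 0.7640) = 1.6408e-05 mol/L
Exhaustion = (c_initial - c_final) / c_initial * 100 = (6.0136e-05 - 1.6408e-05) / 6.0136e-05 * 100 = 72.7154 %


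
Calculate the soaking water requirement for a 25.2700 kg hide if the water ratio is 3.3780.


Formula: Water = hide_weight * ratio
Substituting: Water = 25.2700 * 3.3780
Result: 85.3621 kg


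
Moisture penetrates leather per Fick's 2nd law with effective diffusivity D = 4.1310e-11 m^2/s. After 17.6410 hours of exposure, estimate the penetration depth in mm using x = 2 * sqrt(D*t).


t = 17.6410 hr * 3600 = 63507.6000 s
D * t = 4.1310e-11 * 63507.6000 = 2.6235e-06
x = 2 * sqrt(D*t) = 2 * sqrt(2.6235e-06) = 0.00323944 m = 3.2394 mm


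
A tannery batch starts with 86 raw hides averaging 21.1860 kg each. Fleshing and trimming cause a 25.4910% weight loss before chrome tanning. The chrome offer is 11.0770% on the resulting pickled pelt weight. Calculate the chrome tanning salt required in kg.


Total_raw = N * avg_wt = 86 * 21.1860 = 1821.9960 kg
Substrate = Total_raw * (1 - loss/100) = 1821.9960 * (1 - 25.4910/100) = 1357.5510 kg
Chrome = Substrate * pct / 100 = 1357.5510 * 11.0770 / 100 = 150.3759 kg


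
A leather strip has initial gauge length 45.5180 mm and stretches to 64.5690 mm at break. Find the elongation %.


Formula: Elongation = (Lf - L0) / L0 * 100
Substituting: Elongation = (64.5690 - 45.5180) / 45.5180 * 100
Result: 41.8538 %


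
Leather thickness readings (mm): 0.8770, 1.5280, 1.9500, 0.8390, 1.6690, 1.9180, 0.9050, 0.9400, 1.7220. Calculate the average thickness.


Formula: Average = sum / n
Substituting: Average = 12.3480 / 9
Result: 1.3720 mm


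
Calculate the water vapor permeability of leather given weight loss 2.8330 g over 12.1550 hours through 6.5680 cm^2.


Formula: WVP = loss / (area * time)
Substituting: WVP = 2.8330 / (6.5680 * 12.1550)
Result: 0.0354861 g/(cm^2*hr)


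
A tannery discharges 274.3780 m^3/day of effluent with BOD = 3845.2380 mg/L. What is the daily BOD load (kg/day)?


Formula: BOD_load = volume * conc / 1000
Substituting: BOD_load = 274.3780 * 3845.2380 / 1000
Result: 1055.0487 kg/day


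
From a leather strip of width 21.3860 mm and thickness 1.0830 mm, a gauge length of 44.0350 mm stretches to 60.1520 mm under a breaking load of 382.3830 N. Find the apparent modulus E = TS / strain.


TS = F / (w * t) = 382.3830 / (21.3860 * 1.0830) = 16.5098 N/mm^2
strain = (Lf - L0) / L0 = (60.1520 - 44.0350) / 44.0350 = 0.3660
E = TS / strain = 16.5098 / 0.3660 = 45.1081 N/mm^2


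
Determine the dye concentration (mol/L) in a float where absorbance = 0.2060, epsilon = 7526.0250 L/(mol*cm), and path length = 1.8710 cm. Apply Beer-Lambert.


Formula: c = A / (epsilon * l)
Substituting: c = 0.2060 / (7526.0250 * 1.8710)
Result: 1.4629e-05 mol/L


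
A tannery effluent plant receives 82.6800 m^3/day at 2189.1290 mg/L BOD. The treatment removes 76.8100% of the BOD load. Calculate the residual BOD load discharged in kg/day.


Load_in = volume * conc / 1000 = 82.6800 * 2189.1290 / 1000 = 180.9972 kg/day
Removed = Load_in * eff / 100 = 180.9972 * 76.8100 / 100 = 139.0239 kg/day
Load_out = Load_in - Removed = 180.9972 - 139.0239 = 41.9732 kg/day


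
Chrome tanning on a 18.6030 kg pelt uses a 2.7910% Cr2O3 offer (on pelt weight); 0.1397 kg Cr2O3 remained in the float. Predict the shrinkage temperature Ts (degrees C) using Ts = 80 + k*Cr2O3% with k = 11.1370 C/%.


Offered = pelt * offer_pct / 100 = 18.6030 * 2.7910 / 100 = 0.5192 kg
Uptake = offered - residual = 0.5192 - 0.1397 = 0.3795 kg
Cr2O3% on pelt = uptake / pelt * 100 = 0.3795 / 18.6030 * 100 = 2.0400 %
Ts = 80 + k * Cr2O3% = 80 + 11.1370 * 2.0400 = 102.7200 C


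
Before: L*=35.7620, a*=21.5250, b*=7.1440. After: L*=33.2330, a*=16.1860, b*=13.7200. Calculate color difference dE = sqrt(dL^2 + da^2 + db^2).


dL = -2.5290, da = -5.3390, db = 6.5760
dE = sqrt((-2.5290)^2 + (-5.3390)^2 + 6.5760^2) = 8.8399


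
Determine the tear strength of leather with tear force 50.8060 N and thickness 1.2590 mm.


Formula: Tear strength = force / thickness
Substituting: Tear strength = 50.8060 / 1.2590
Result: 40.3542 N/mm


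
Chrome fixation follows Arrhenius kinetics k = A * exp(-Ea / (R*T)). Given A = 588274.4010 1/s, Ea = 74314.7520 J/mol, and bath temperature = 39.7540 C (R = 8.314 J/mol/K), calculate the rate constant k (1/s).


T_K = T_C + 273.15 = 39.7540 + 273.15 = 312.9040 K
exponent = -Ea / (R * T_K) = -74314.7520 / (8.314 * 312.9040) = -28.5663
k = A * exp(exponent) = 588274.4010 * exp(-28.5663) = 2.3089e-07 1/s


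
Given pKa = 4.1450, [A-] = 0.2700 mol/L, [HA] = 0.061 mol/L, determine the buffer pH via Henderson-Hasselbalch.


ratio = [A-] / [HA] = 0.2700 / 0.061 = 4.4262
log10(ratio) = 0.6460
pH = pKa + log10(ratio) = 4.1450 + 0.6460 = 4.7910


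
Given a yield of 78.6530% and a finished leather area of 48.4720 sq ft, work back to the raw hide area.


Formula: raw = finished * 100 / yield
Substituting: raw = 48.4720 * 100 / 78.6530
Result: 61.6277 sq ft


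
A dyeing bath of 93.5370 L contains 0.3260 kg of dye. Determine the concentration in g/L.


Formula: Conc = dye_mass(kg) / volume(L) * 1000
Substituting: Conc = 0.3260 / 93.5370 * 1000
Result: 3.4853 g/L


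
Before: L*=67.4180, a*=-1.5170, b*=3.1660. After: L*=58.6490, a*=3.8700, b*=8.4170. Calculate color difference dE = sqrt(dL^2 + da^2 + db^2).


dL = -8.7690, da = 5.3870, db = 5.2510
dE = sqrt((-8.7690)^2 + 5.3870^2 + 5.2510^2) = 11.5537


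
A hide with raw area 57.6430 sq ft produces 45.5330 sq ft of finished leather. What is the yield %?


Formula: Yield = finished / raw * 100
Substituting: Yield = 45.5330 / 57.6430 * 100
Result: 78.9914 %


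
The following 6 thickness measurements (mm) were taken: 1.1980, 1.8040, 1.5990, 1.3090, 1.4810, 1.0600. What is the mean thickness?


Formula: Average = sum / n
Substituting: Average = 8.4510 / 6
Result: 1.4085 mm


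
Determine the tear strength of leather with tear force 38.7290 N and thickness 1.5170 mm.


Formula: Tear strength = force / thickness
Substituting: Tear strength = 38.7290 / 1.5170
Result: 25.5300 N/mm


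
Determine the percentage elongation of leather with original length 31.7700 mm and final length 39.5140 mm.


Formula: Elongation = (Lf - L0) / L0 * 100
Substituting: Elongation = (39.5140 - 31.7700) / 31.7700 * 100
Result: 24.3752 %


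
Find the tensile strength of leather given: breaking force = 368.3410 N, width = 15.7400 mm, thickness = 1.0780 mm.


Formula: TS = force / (width * thickness)
Substituting: TS = 368.3410 / (15.7400 * 1.0780)
Result: 21.7083 N/mm^2


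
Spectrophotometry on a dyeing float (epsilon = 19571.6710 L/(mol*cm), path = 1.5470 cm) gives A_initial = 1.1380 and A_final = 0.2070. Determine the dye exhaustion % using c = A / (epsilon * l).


c_initial = A_i / (epsilon * l) = 1.1380 / (19571.6710 * 1.5470) = 3.7586e-05 mol/L
c_final = A_f / (epsilon * l) = 0.2070 / (19571.6710 * 1.5470) = 6.8368e-06 mol/L
Exhaustion = (c_initial - c_final) / c_initial * 100 = (3.7586e-05 - 6.8368e-06) / 3.7586e-05 * 100 = 81.8102 %


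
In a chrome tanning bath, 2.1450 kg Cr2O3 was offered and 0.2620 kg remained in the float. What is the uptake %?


Formula: Uptake = (offered - residual) / offered * 100
Substituting: Uptake = (2.1450 - 0.2620) / 2.1450 * 100
Result: 87.7855 %


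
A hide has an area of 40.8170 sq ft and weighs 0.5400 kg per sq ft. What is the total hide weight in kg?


Formula: Weight = area * weight_per_sqft
Substituting: Weight = 40.8170 * 0.5400
Result: 22.0412 kg


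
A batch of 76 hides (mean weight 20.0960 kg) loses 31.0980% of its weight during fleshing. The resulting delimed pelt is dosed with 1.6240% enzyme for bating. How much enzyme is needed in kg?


Total_raw = N * avg_wt = 76 * 20.0960 = 1527.2960 kg
Substrate = Total_raw * (1 - loss/100) = 1527.2960 * (1 - 31.0980/100) = 1052.3375 kg
Enzyme = Substrate * pct / 100 = 1052.3375 * 1.6240 / 100 = 17.0900 kg


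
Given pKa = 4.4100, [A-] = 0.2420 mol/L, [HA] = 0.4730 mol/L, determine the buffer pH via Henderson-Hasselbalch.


ratio = [A-] / [HA] = 0.2420 / 0.4730 = 0.5116
log10(ratio) = -0.2910
pH = pKa + log10(ratio) = 4.4100 - 0.2910 = 4.1190


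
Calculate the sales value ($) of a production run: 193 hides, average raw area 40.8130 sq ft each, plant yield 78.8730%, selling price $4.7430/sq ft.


Raw_total = N * avg_area = 193 * 40.8130 = 7876.9090 sq ft
Finished = Raw_total * yield / 100 = 7876.9090 * 78.8730 / 100 = 6212.7544 sq ft
Value = Finished * price = 6212.7544 * 4.7430 = 29467.0943 $


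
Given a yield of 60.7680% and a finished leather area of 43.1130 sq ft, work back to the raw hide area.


Formula: raw = finished * 100 / yield
Substituting: raw = 43.1130 * 100 / 60.7680
Result: 70.9469 sq ft


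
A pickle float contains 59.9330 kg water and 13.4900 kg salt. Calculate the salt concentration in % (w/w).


Formula: Conc = salt / (water + salt) * 100
Substituting: Conc = 13.4900 / (59.9330 + 13.4900) * 100
Result: 18.3730 %


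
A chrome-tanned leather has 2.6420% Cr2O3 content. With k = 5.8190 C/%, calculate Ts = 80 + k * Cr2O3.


Formula: Ts = 80 + k * Cr2O3
Substituting: Ts = 80 + 5.8190 * 2.6420
Result: 95.3738 C


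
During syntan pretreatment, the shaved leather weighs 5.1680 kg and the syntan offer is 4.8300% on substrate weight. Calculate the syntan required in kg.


Formula: Syntan = substrate * pct / 100
Substituting: Syntan = 5.1680 * 4.8300 / 100
Result: 0.2496 kg


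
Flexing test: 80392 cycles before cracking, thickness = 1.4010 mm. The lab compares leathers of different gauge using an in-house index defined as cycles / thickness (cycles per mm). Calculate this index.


Formula: Index = cycles / thickness
Substituting: Index = 80392 / 1.4010
Result: 57381.8701 cycles/mm


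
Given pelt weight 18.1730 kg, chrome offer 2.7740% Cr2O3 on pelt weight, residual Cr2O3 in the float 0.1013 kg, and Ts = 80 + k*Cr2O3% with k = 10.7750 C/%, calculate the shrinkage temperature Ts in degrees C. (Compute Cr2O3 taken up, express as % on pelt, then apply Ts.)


Offered = pelt * offer_pct / 100 = 18.1730 * 2.7740 / 100 = 0.5041 kg
Uptake = offered - residual = 0.5041 - 0.1013 = 0.4028 kg
Cr2O3% on pelt = uptake / pelt * 100 = 0.4028 / 18.1730 * 100 = 2.2166 %
Ts = 80 + k * Cr2O3% = 80 + 10.7750 * 2.2166 = 103.8836 C


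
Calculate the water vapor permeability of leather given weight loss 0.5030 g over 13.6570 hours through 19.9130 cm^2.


Formula: WVP = loss / (area * time)
Substituting: WVP = 0.5030 / (19.9130 * 13.6570)
Result: 0.00184959 g/(cm^2*hr)


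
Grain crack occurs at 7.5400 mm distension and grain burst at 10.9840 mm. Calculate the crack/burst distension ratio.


Formula: Ratio = crack / burst
Substituting: Ratio = 7.5400 / 10.9840
Result: 0.6865


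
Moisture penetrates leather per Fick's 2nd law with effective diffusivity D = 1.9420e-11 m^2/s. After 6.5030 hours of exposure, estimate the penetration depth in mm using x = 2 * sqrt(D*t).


t = 6.5030 hr * 3600 = 23410.8000 s
D * t = 1.9420e-11 * 23410.8000 = 4.5464e-07
x = 2 * sqrt(D*t) = 2 * sqrt(4.5464e-07) = 0.00134854 m = 1.3485 mm


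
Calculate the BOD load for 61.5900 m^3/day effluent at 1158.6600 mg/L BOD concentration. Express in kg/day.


Formula: BOD_load = volume * conc / 1000
Substituting: BOD_load = 61.5900 * 1158.6600 / 1000
Result: 71.3619 kg/day


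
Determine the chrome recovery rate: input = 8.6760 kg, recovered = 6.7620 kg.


Formula: Recovery = recovered / input * 100
Substituting: Recovery = 6.7620 / 8.6760 * 100
Result: 77.9391 %


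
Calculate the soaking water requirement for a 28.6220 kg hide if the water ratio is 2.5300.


Formula: Water = hide_weight * ratio
Substituting: Water = 28.6220 * 2.5300
Result: 72.4137 kg


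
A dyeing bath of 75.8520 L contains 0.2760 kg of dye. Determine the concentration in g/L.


Formula: Conc = dye_mass(kg) / volume(L) * 1000
Substituting: Conc = 0.2760 / 75.8520 * 1000
Result: 3.6387 g/L


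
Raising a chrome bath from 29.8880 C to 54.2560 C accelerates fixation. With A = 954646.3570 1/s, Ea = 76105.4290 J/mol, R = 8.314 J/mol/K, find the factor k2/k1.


T1 = 29.8880 + 273.15 = 303.0380 K; T2 = 54.2560 + 273.15 = 327.4060 K
k1 = A * exp(-Ea/(R*T1)) = 954646.3570 * exp(-76105.4290/(8.314*303.0380)) = 7.2624e-08 1/s
k2 = A * exp(-Ea/(R*T2)) = 954646.3570 * exp(-76105.4290/(8.314*327.4060)) = 6.8782e-07 1/s
k2/k1 = 6.8782e-07 / 7.2624e-08 = 9.4710


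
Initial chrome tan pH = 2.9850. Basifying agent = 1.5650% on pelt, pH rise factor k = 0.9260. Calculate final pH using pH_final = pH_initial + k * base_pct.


Formula: pH_final = pH_initial + k * base_pct
Substituting: pH_final = 2.9850 + 0.9260 * 1.5650
Result: 4.4342
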